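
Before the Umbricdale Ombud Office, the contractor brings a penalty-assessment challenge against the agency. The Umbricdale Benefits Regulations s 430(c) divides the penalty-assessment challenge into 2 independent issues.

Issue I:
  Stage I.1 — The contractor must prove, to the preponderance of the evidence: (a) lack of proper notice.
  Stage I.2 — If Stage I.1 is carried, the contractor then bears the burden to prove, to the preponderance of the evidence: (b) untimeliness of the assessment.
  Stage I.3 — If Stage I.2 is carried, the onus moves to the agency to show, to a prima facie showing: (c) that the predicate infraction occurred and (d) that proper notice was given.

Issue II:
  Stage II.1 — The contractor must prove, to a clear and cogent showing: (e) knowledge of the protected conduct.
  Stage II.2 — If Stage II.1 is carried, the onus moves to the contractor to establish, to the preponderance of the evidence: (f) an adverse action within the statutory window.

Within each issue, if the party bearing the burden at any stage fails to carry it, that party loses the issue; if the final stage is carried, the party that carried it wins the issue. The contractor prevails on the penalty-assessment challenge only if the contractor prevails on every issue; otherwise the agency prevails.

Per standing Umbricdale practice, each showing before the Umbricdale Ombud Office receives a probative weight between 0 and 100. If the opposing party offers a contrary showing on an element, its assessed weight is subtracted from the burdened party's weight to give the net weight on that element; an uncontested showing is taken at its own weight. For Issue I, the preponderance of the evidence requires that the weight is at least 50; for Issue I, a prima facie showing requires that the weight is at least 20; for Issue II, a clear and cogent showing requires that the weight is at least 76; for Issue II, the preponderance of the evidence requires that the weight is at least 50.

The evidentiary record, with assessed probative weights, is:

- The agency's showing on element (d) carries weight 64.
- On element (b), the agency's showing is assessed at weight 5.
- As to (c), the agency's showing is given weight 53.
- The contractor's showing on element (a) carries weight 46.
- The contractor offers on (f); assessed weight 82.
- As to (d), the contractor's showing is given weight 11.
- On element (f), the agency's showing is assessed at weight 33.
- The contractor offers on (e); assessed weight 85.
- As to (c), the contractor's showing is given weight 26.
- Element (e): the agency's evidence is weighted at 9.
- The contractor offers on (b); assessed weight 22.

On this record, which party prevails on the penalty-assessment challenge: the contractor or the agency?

— Issue I —
Stage I.1 (contractor, the preponderance of the evidence, weight is at least 50): (a) 46 < 50 — fails.
  The contractor does not carry Stage I.1.
So the agency prevails on this issue.
— Issue II —
Stage II.1 (contractor, a clear and cogent showing, weight is at least 76): (e) net 85−9=76 ≥ 76 — meets.
  Stage II.1 carried; the burden remains with the contractor.
Stage II.2 (contractor, the preponderance of the evidence, weight is at least 50): (f) net 82−33=49 < 50 — fails.
  The contractor does not carry Stage II.2.
The analysis ends at Stage II.2; the agency prevails on this issue.
Per-issue: Issue I → agency; Issue II → agency. The contractor must prevail on every issue; overall, the agency prevails.

agency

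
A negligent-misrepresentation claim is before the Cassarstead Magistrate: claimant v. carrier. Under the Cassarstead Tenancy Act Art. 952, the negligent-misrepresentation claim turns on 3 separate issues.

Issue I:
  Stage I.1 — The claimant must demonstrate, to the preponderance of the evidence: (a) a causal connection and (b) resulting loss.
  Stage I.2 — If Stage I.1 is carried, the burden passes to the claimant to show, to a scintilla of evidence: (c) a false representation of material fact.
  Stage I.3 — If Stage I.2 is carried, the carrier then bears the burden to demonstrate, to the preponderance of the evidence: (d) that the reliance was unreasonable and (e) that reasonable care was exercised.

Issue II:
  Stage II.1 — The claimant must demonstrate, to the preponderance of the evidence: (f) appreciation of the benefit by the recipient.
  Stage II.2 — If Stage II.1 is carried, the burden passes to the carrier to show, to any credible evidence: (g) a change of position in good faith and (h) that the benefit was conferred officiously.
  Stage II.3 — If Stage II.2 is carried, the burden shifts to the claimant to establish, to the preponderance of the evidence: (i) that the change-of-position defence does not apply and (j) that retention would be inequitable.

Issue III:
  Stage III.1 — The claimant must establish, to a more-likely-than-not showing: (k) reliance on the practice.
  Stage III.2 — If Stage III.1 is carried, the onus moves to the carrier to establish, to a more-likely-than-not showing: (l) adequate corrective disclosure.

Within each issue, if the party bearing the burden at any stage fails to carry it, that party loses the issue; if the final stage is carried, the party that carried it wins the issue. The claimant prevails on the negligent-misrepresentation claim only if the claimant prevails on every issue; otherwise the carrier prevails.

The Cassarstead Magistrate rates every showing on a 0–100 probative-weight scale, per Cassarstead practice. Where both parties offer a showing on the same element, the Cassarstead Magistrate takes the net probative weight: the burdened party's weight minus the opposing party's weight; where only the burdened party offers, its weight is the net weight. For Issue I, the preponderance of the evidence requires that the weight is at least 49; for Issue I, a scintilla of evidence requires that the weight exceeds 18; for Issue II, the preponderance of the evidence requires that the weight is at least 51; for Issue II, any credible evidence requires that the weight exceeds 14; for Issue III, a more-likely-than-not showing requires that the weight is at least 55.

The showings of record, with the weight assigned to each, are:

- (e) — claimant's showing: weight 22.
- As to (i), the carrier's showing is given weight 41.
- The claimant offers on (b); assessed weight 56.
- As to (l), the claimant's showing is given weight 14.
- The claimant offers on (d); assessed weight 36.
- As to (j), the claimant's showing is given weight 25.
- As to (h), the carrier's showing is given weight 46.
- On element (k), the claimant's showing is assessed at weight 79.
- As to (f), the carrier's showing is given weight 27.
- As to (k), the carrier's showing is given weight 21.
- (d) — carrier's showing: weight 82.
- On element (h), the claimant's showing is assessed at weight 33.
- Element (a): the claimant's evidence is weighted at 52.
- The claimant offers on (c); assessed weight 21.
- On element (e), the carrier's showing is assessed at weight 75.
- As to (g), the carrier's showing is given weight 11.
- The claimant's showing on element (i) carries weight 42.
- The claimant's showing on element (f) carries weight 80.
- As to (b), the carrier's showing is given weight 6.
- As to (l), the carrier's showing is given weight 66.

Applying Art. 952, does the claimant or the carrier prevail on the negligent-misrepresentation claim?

— Issue I —
Stage I.1 — burden on claimant; standard: the preponderance of the evidence (weight is at least 49).
    (a): 52 ≥ 49 [met]
    (b): 56 − 6 = 50 ≥ 49 [met]
  Stage I.1 carried; the burden remains with the claimant.
Stage I.2 — burden on claimant; standard: a scintilla of evidence (weight exceeds 18).
    (c): 21 > 18 [met]
  All elements met. The burden passes to the carrier.
Stage I.3 — burden on carrier; standard: the preponderance of the evidence (weight is at least 49).
    (d): 82 − 36 = 46 < 49 [not met]
    (e): 75 − 22 = 53 ≥ 49 [met]
  Stage I.3 not carried; the carrier fails its burden.
So the claimant prevails on this issue.
— Issue II —
Stage II.1 — burden on claimant; standard: the preponderance of the evidence (weight is at least 51).
    (f): 80 − 27 = 53 ≥ 51 [met]
  All elements met. The burden passes to the carrier.
Stage II.2 — burden on carrier; standard: any credible evidence (weight exceeds 14).
    (g): 11 ≤ 14 [not met]
    (h): 46 − 33 = 13 ≤ 14 [not met]
  Not every element is met, so the carrier fails to carry Stage II.2.
The claimant prevails on this issue.
— Issue III —
At Stage III.1 the claimant must meet a more-likely-than-not showing (weight is at least 55): on (k) the weight is 79 less the opposing 21 gives net 58, ≥ 55, so (k) meets the standard.
  The claimant carries Stage III.1; the carrier now bears the burden.
At Stage III.2 the carrier must meet a more-likely-than-not showing (weight is at least 55): on (l) the weight is 66 less the opposing 14 gives net 52, < 55, so (l) does not meet the standard.
  Stage III.2 not carried; the carrier fails its burden.
So the claimant prevails on this issue.
Per-issue: Issue I → claimant; Issue II → claimant; Issue III → claimant. The claimant must prevail on every issue; overall, the claimant prevails.

claimant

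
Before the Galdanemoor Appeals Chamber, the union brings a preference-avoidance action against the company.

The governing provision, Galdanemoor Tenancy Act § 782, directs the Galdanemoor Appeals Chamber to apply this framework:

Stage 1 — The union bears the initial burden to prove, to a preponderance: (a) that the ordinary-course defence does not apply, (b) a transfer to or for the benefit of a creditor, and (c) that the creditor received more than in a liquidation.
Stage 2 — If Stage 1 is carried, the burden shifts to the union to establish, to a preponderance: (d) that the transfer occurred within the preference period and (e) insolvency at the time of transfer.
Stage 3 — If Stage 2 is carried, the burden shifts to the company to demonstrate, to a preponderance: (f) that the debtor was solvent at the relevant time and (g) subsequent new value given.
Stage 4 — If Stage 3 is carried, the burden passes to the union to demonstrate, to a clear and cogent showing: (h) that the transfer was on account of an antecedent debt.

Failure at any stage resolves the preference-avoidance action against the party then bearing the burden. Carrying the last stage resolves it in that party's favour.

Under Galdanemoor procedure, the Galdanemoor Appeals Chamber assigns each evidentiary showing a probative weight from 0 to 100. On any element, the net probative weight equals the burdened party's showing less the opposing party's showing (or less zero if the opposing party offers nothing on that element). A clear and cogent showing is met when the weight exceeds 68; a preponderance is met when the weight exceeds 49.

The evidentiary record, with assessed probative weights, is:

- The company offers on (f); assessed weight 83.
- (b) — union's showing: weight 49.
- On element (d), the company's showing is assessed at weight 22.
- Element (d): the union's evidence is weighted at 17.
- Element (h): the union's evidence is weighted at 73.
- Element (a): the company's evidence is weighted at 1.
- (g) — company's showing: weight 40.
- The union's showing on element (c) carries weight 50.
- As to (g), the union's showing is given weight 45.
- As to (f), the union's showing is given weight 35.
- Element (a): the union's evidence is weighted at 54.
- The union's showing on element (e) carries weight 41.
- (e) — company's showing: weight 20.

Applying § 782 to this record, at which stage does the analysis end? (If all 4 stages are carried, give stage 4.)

stage 1

Stage 1 — burden on union; standard: a preponderance (weight exceeds 49).
    (a): 54 − 1 = 53 > 49 [met]
    (b): 49 ≤ 49 [not met]
    (c): 50 > 49 [met]
  The union does not carry Stage 1.
The company prevails.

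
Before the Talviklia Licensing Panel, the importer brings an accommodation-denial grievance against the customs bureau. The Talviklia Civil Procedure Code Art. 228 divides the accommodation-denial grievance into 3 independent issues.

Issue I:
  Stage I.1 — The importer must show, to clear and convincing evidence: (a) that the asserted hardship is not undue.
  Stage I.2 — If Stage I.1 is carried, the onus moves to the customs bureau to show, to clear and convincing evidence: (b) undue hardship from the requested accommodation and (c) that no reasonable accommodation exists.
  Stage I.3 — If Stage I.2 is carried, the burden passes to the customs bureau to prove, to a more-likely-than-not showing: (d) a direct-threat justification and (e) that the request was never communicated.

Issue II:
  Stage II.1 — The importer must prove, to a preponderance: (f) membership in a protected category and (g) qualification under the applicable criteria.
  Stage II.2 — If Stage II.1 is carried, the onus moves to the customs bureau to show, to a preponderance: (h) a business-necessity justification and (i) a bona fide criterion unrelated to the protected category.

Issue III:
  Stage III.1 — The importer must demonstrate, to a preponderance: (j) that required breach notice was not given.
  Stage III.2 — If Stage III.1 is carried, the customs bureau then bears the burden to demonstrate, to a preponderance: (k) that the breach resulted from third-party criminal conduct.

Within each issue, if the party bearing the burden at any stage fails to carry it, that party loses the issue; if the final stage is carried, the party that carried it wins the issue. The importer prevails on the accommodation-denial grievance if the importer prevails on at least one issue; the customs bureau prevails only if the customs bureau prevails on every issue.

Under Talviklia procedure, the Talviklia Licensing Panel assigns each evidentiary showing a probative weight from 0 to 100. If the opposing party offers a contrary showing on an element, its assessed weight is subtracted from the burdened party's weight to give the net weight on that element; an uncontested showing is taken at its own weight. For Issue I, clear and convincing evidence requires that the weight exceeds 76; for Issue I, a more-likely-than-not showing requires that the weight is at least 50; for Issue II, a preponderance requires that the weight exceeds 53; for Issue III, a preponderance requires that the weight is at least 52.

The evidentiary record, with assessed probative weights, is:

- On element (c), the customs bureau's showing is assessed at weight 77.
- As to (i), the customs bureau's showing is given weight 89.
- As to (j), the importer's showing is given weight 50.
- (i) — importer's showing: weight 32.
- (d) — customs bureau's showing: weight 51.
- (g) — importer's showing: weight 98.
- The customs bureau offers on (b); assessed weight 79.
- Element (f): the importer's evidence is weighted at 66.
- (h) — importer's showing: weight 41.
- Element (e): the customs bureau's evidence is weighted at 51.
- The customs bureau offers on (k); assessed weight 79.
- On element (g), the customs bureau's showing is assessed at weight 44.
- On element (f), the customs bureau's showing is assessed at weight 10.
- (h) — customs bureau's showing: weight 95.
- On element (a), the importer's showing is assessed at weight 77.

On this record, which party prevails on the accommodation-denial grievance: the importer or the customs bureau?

— Issue I —
At Stage I.1 the importer must meet clear and convincing evidence (weight exceeds 76): on (a) the weight is 77, > 76, so (a) meets the standard.
  Stage I.1 carried; the burden shifts to the customs bureau.
At Stage I.2 the customs bureau must meet clear and convincing evidence (weight exceeds 76): on (b) the weight is 79, > 76, so (b) meets the standard; on (c) the weight is 77, > 76, so (c) meets the standard.
  All elements met. The customs bureau retains the burden for Stage I.3.
At Stage I.3 the customs bureau must meet a more-likely-than-not showing (weight is at least 50): on (d) the weight is 51, ≥ 50, so (d) meets the standard; on (e) the weight is 51, which does reach 50, so (e) meets the standard.
  Stage I.3 carried; the final stage is satisfied.
With every stage satisfied, the customs bureau prevails on this issue.
— Issue II —
At Stage II.1 the importer must meet a preponderance (weight exceeds 53): on (f) the weight is 66 less the opposing 10 gives net 56, > 53, so (f) meets the standard; on (g) the weight is 98 less the opposing 44 gives net 54, which does exceed 53, so (g) meets the standard.
  The importer carries Stage II.1; the customs bureau now bears the burden.
At Stage II.2 the customs bureau must meet a preponderance (weight exceeds 53): on (h) the weight is 95 less the opposing 41 gives net 54, > 53, so (h) meets the standard; on (i) the weight is 89 less the opposing 32 gives net 57, > 53, so (i) meets the standard.
  All elements met at the final stage.
Every stage carried; the customs bureau prevails on this issue.
— Issue III —
Stage III.1 — burden on importer; standard: a preponderance (weight is at least 52).
    (j): 50 < 52 [not met]
  The importer does not carry Stage III.1.
The customs bureau prevails on this issue.
Per-issue: Issue I → customs bureau; Issue II → customs bureau; Issue III → customs bureau. The importer must prevail on at least one issue; overall, the customs bureau prevails.

customs bureau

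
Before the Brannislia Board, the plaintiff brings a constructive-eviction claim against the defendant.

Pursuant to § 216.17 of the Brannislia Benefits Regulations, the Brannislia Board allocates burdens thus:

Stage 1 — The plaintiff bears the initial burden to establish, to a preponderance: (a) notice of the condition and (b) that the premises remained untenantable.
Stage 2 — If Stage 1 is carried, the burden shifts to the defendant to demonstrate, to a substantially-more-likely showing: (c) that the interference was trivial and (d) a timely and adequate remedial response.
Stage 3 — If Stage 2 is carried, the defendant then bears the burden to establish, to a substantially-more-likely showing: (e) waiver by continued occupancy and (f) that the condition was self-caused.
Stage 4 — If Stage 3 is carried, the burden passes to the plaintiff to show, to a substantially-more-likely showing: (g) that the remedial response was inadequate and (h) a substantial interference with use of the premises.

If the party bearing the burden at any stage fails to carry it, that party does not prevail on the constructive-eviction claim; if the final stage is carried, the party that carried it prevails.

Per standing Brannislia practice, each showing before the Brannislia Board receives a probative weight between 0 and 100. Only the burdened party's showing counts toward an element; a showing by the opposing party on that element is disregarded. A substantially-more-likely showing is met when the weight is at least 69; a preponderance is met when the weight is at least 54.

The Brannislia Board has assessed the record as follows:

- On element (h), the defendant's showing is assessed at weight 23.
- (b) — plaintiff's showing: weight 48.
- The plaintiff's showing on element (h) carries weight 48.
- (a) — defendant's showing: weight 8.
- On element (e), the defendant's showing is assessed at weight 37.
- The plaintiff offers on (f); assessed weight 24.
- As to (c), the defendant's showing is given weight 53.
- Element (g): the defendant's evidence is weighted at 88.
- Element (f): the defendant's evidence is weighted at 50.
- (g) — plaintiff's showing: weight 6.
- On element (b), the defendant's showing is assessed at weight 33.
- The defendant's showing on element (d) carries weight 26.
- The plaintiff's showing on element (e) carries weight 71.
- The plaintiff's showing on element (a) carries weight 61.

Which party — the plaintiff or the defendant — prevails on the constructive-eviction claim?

defendant

Stage 1 (plaintiff, a preponderance, weight is at least 54): (a) 61 (defendant's 8 disregarded) ≥ 54 — meets; (b) 48 (defendant's 33 disregarded) < 54 — fails.
  Stage 1 not carried; the plaintiff fails its burden.
The defendant prevails.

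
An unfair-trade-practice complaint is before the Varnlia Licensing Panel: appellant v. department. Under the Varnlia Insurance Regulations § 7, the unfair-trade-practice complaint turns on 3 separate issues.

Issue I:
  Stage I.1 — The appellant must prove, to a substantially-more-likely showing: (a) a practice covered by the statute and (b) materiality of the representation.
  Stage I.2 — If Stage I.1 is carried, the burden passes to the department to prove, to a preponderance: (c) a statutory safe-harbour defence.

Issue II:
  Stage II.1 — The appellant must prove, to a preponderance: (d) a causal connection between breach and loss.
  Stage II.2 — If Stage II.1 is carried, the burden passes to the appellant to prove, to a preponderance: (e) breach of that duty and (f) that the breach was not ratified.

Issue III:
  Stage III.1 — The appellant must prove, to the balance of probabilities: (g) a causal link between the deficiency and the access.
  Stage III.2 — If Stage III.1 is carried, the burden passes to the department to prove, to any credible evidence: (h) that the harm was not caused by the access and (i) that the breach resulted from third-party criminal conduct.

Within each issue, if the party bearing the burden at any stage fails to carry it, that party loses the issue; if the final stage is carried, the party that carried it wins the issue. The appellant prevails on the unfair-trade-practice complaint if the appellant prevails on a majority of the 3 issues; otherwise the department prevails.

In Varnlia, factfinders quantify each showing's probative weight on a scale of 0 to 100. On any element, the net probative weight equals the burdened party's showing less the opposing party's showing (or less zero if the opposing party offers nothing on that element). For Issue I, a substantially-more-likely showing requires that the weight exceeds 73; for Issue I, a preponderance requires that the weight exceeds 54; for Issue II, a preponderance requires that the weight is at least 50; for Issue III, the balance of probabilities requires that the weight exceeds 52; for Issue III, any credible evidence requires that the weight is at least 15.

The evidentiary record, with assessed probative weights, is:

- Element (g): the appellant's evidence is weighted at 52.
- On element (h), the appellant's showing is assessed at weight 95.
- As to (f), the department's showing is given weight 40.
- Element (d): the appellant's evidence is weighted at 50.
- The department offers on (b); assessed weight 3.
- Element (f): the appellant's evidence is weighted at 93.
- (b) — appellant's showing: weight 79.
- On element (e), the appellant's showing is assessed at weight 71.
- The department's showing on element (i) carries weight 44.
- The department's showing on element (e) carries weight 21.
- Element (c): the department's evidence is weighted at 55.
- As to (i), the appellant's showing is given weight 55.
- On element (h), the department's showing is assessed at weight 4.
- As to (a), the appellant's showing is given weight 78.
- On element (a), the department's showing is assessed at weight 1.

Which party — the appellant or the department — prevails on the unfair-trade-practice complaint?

— Issue I —
Stage I.1 — burden on appellant; standard: a substantially-more-likely showing (weight exceeds 73).
    (a): 78 − 1 = 77 > 73 [met]
    (b): 79 − 3 = 76 > 73 [met]
  Stage I.1 carried; the burden shifts to the department.
Stage I.2 — burden on department; standard: a preponderance (weight exceeds 54).
    (c): 55 > 54 [met]
  The department carries the last stage.
All stages carried — the department prevails on this issue.
— Issue II —
At Stage II.1 the appellant must meet a preponderance (weight is at least 50): on (d) the weight is 50, which does reach 50, so (d) meets the standard.
  All elements met. The appellant retains the burden for Stage II.2.
At Stage II.2 the appellant must meet a preponderance (weight is at least 50): on (e) the weight is 71 less the opposing 21 gives net 50, which does reach 50, so (e) meets the standard; on (f) the weight is 93 less the opposing 40 gives net 53, which does reach 50, so (f) meets the standard.
  Stage II.2 carried; the final stage is satisfied.
All stages carried — the appellant prevails on this issue.
— Issue III —
Stage III.1 (appellant, the balance of probabilities, weight exceeds 52): (g) 52 ≤ 52 — fails.
  Not every element is met, so the appellant fails to carry Stage III.1.
The department prevails on this issue.
Per-issue: Issue I → department; Issue II → appellant; Issue III → department. The appellant must prevail on a majority of issues; overall, the department prevails.

department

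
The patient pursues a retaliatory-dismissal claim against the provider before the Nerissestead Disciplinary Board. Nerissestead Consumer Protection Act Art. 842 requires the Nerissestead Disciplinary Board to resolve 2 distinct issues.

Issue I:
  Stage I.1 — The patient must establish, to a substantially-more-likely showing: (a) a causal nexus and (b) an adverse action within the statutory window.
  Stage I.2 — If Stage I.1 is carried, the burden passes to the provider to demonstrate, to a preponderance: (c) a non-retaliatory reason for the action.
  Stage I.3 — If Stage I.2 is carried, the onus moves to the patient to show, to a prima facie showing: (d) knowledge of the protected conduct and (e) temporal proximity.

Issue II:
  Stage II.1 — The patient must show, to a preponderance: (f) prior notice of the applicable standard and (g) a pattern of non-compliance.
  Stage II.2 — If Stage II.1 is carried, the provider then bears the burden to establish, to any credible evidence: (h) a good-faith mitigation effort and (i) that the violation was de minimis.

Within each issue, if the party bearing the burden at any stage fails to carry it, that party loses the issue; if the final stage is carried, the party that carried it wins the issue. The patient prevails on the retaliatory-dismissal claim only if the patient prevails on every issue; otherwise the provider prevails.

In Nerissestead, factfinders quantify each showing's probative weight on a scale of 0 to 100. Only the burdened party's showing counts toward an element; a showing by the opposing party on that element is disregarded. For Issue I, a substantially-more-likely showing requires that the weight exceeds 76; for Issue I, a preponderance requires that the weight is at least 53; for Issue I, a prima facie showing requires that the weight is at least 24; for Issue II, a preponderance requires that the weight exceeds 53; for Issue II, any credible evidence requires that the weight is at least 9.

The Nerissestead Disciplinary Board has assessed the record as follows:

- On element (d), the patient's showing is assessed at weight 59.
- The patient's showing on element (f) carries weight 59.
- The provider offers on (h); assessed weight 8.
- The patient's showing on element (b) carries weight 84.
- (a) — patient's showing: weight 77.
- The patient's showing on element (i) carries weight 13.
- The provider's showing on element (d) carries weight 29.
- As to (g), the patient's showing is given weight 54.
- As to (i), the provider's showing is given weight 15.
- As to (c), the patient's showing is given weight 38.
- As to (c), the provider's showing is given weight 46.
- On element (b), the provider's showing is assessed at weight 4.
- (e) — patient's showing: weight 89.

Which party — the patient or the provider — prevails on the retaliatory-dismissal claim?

patient

— Issue I —
Stage I.1 (patient, a substantially-more-likely showing, weight exceeds 76): (a) 77 > 76 — meets; (b) 84 (provider's 4 disregarded) > 76 — meets.
  Stage I.1 is satisfied; the onus moves to the provider.
Stage I.2 (provider, a preponderance, weight is at least 53): (c) 46 (patient's 38 disregarded) < 53 — fails.
  The provider does not carry Stage I.2.
The patient prevails on this issue.
— Issue II —
Stage II.1 (patient, a preponderance, weight exceeds 53): (f) 59 > 53 — meets; (g) 54 > 53 — meets.
  The patient carries Stage II.1; the provider now bears the burden.
Stage II.2 (provider, any credible evidence, weight is at least 9): (h) 8 < 9 — fails; (i) 15 (patient's 13 disregarded) ≥ 9 — meets.
  Not every element is met, so the provider fails to carry Stage II.2.
So the patient prevails on this issue.
Per-issue: Issue I → patient; Issue II → patient. The patient must prevail on every issue; overall, the patient prevails.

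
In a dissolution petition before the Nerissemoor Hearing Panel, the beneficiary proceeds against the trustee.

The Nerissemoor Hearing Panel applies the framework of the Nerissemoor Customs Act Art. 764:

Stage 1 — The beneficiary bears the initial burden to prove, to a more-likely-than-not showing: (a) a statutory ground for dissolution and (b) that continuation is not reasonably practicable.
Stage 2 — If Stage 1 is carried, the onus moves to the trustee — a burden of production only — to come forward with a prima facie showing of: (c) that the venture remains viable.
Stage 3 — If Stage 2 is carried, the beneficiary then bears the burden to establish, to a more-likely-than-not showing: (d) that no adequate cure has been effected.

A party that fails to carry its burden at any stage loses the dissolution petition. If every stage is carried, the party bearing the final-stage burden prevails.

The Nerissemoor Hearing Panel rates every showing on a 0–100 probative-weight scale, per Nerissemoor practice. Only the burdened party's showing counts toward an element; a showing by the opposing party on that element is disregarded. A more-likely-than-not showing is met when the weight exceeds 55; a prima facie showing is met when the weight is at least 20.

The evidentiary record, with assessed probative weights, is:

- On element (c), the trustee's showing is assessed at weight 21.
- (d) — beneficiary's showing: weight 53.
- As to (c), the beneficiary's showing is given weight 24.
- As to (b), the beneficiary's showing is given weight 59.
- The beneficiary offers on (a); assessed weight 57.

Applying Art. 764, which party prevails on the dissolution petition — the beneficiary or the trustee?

Stage 1 (beneficiary, a more-likely-than-not showing, weight exceeds 55): (a) 57 > 55 — meets; (b) 59 > 55 — meets.
  Stage 1 carried; the burden shifts to the trustee.
Stage 2 (trustee, a prima facie showing, weight is at least 20): (c) 21 (beneficiary's 24 disregarded) ≥ 20 — meets.
  The trustee carries Stage 2; the beneficiary now bears the burden.
Stage 3 (beneficiary, a more-likely-than-not showing, weight exceeds 55): (d) 53 ≤ 55 — fails.
  Stage 3 not carried; the beneficiary fails its burden.
The analysis ends at Stage 3; the trustee prevails.

trustee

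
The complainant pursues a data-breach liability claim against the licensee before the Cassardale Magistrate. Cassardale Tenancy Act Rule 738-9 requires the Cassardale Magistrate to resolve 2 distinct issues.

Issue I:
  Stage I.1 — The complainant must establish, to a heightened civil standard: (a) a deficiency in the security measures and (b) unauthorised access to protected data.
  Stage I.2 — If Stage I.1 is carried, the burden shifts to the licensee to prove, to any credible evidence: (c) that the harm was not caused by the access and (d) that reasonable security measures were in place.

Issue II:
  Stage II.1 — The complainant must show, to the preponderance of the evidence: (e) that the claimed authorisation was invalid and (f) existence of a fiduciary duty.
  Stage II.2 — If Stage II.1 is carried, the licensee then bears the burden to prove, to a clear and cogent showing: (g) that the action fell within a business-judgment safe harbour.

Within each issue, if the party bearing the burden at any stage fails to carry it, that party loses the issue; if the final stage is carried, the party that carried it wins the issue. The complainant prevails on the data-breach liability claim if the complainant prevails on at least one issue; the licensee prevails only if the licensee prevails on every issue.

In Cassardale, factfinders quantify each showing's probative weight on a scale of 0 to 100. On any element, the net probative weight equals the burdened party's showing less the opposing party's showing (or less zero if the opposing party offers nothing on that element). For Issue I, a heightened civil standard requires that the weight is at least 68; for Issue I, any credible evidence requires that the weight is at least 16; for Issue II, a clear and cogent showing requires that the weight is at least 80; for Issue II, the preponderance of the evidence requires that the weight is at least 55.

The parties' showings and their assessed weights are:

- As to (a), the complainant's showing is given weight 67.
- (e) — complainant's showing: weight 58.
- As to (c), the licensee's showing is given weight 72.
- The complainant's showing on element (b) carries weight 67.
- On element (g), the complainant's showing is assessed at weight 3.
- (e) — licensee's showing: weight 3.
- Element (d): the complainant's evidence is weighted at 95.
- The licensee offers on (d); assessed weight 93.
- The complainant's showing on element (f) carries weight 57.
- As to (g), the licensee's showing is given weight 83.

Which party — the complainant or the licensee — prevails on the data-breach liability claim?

licensee

— Issue I —
Stage I.1 — burden on complainant; standard: a heightened civil standard (weight is at least 68).
    (a): 67 < 68 [not met]
    (b): 67 < 68 [not met]
  The complainant does not carry Stage I.1.
The licensee prevails on this issue.
— Issue II —
Stage II.1 — burden on complainant; standard: the preponderance of the evidence (weight is at least 55).
    (e): 58 − 3 = 55 ≥ 55 [met]
    (f): 57 ≥ 55 [met]
  The complainant carries Stage II.1; the licensee now bears the burden.
Stage II.2 — burden on licensee; standard: a clear and cogent showing (weight is at least 80).
    (g): 83 − 3 = 80 ≥ 80 [met]
  Stage II.2 carried; the final stage is satisfied.
Every stage carried; the licensee prevails on this issue.
Per-issue: Issue I → licensee; Issue II → licensee. The complainant must prevail on at least one issue; overall, the licensee prevails.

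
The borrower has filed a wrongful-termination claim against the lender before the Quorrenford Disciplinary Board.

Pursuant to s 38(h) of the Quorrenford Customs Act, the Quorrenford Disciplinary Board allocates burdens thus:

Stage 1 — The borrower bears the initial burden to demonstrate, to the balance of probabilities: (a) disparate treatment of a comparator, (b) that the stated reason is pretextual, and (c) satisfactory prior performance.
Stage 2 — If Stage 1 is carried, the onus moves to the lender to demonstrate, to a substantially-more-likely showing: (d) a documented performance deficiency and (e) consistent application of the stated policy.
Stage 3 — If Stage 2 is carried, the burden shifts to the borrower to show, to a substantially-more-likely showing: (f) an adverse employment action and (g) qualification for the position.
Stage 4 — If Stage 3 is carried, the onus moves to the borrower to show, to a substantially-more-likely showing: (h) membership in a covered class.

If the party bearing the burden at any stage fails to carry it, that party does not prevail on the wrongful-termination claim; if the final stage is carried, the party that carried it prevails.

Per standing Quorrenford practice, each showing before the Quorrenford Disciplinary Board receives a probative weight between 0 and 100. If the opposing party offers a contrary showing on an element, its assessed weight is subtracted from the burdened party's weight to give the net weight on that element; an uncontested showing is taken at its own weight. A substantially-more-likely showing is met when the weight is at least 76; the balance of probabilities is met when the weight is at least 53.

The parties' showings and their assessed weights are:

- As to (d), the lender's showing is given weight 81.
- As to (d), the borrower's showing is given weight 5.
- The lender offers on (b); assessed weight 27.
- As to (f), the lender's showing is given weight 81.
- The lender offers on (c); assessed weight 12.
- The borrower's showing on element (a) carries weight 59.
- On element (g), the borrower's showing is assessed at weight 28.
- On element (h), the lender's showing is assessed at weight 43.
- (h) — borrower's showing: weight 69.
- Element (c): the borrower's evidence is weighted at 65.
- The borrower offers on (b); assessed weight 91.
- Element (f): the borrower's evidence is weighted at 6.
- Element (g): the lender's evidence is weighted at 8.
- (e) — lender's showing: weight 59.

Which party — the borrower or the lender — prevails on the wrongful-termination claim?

At Stage 1 the borrower must meet the balance of probabilities (weight is at least 53): on (a) the weight is 59, which does reach 53, so (a) meets the standard; on (b) the weight is 91 less the opposing 27 gives net 64, ≥ 53, so (b) meets the standard; on (c) the weight is 65 less the opposing 12 gives net 53, ≥ 53, so (c) meets the standard.
  Stage 1 is satisfied; the onus moves to the lender.
At Stage 2 the lender must meet a substantially-more-likely showing (weight is at least 76): on (d) the weight is 81 less the opposing 5 gives net 76, which does reach 76, so (d) meets the standard; on (e) the weight is 59, < 76, so (e) does not meet the standard.
  Not every element is met, so the lender fails to carry Stage 2.
The analysis ends at Stage 2; the borrower prevails.

borrower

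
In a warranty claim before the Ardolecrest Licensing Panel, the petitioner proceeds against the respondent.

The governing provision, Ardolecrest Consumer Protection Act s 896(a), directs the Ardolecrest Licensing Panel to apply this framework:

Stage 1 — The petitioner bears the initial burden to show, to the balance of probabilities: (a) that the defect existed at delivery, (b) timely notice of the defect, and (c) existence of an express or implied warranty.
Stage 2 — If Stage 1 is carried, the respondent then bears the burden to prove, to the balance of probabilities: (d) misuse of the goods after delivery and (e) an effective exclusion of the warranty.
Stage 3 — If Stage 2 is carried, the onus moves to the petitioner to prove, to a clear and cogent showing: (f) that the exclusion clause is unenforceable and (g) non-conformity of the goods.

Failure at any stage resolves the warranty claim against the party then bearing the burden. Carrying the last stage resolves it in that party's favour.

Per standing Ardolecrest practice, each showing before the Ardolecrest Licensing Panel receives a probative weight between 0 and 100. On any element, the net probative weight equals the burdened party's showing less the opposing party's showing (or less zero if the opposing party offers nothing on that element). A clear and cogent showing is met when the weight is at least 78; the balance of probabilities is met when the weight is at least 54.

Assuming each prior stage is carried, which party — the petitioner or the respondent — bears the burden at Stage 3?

petitioner

Stage 3's rule assigns the burden to the petitioner (to a clear and cogent showing).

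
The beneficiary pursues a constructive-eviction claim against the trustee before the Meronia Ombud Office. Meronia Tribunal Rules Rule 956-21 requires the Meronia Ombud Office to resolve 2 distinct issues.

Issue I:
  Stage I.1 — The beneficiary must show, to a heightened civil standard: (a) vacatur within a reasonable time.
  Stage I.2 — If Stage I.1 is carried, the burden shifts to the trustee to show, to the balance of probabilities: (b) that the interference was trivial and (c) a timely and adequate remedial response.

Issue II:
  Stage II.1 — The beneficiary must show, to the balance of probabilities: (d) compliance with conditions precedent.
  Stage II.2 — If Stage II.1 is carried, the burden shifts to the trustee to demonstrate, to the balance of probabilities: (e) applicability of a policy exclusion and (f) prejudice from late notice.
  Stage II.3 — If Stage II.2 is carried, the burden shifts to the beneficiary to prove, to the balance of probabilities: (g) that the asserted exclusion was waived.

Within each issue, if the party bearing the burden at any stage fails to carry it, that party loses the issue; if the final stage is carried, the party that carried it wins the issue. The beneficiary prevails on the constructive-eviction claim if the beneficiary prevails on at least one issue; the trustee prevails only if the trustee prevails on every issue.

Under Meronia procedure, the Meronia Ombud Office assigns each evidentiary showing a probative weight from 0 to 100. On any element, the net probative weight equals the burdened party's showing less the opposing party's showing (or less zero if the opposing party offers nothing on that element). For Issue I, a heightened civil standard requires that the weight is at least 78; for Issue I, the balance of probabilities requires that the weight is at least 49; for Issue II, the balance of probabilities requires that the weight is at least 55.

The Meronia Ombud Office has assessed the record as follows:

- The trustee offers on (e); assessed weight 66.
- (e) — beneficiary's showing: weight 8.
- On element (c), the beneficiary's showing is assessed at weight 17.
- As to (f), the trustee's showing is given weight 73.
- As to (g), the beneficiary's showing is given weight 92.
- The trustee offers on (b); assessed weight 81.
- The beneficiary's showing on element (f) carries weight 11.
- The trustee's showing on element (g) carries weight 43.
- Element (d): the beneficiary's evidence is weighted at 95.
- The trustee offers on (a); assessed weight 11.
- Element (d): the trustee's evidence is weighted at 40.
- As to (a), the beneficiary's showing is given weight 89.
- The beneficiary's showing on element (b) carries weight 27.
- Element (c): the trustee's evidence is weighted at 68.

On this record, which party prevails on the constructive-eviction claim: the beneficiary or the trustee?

— Issue I —
At Stage I.1 the beneficiary must meet a heightened civil standard (weight is at least 78): on (a) the weight is 89 less the opposing 11 gives net 78, which does reach 78, so (a) meets the standard.
  All elements met. The burden passes to the trustee.
At Stage I.2 the trustee must meet the balance of probabilities (weight is at least 49): on (b) the weight is 81 less the opposing 27 gives net 54, which does reach 49, so (b) meets the standard; on (c) the weight is 68 less the opposing 17 gives net 51, ≥ 49, so (c) meets the standard.
  Stage I.2 carried; the final stage is satisfied.
All stages carried — the trustee prevails on this issue.
— Issue II —
Stage II.1 (beneficiary, the balance of probabilities, weight is at least 55): (d) net 95−40=55 ≥ 55 — meets.
  The beneficiary carries Stage II.1; the trustee now bears the burden.
Stage II.2 (trustee, the balance of probabilities, weight is at least 55): (e) net 66−8=58 ≥ 55 — meets; (f) net 73−11=62 ≥ 55 — meets.
  The trustee carries Stage II.2; the beneficiary now bears the burden.
Stage II.3 (beneficiary, the balance of probabilities, weight is at least 55): (g) net 92−43=49 < 55 — fails.
  Stage II.3 not carried; the beneficiary fails its burden.
The trustee prevails on this issue.
Per-issue: Issue I → trustee; Issue II → trustee. The beneficiary must prevail on at least one issue; overall, the trustee prevails.

trustee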